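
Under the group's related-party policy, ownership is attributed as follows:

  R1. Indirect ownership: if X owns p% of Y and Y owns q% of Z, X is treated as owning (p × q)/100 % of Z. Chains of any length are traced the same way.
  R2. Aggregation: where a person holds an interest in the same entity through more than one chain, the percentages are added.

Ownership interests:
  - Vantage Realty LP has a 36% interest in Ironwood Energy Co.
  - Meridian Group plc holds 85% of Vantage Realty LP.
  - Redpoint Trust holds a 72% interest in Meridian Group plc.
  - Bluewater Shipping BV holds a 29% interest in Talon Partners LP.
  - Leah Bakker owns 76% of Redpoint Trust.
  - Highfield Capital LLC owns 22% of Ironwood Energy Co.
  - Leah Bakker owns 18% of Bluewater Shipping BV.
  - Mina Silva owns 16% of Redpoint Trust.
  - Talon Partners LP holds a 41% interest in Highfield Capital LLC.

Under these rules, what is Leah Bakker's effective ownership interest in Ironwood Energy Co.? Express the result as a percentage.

Chain via Redpoint Trust → Meridian Group plc → Vantage Realty LP (R1): 76% × 72% × 85% × 36% = 16.74432% of Ironwood Energy Co.
Chain via Bluewater Shipping BV → Talon Partners LP → Highfield Capital LLC (R1): 18% × 29% × 41% × 22% = 0.470844% of Ironwood Energy Co.
Aggregating (R2): 16.74432% + 0.470844% = 17.215164%.

17.215164%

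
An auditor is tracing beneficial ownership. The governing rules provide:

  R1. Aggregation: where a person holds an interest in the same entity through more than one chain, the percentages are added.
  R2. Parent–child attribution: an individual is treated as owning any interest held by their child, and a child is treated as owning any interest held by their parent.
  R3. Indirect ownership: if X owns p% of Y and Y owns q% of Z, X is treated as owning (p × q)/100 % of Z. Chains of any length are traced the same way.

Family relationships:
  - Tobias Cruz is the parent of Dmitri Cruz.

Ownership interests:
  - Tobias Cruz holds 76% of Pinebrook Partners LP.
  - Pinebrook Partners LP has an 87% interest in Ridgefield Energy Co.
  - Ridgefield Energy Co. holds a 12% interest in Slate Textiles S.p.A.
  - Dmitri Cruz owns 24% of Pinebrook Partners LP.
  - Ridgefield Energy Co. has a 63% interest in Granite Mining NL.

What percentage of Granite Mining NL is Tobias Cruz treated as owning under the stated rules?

54.81%

By parent–child attribution (R2), Tobias Cruz is treated as also owning Dmitri Cruz's interest in Pinebrook Partners LP, giving 76% + 24% = 100%.
Chain via Pinebrook Partners LP → Ridgefield Energy Co. (R3): 100% × 87% × 63% = 54.81% of Granite Mining NL.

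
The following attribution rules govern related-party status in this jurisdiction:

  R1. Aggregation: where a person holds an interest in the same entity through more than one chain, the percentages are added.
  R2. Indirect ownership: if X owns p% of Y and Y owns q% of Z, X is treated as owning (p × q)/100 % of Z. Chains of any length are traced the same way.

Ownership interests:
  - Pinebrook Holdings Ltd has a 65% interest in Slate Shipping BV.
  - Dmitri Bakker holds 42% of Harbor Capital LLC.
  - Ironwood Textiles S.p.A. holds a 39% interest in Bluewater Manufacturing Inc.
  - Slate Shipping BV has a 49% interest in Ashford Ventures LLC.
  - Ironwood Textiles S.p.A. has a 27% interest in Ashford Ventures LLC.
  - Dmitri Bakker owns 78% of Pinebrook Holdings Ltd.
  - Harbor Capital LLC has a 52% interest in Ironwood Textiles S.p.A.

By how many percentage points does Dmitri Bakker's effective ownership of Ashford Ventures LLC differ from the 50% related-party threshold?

Chain via Pinebrook Holdings Ltd → Slate Shipping BV (R2): 78% × 65% × 49% = 24.843% of Ashford Ventures LLC.
Chain via Harbor Capital LLC → Ironwood Textiles S.p.A. (R2): 42% × 52% × 27% = 5.8968% of Ashford Ventures LLC.
Aggregating (R1): 24.843% + 5.8968% = 30.7398%.
30.7398% falls short of the 50% threshold by 19.2602 percentage points.

19.2602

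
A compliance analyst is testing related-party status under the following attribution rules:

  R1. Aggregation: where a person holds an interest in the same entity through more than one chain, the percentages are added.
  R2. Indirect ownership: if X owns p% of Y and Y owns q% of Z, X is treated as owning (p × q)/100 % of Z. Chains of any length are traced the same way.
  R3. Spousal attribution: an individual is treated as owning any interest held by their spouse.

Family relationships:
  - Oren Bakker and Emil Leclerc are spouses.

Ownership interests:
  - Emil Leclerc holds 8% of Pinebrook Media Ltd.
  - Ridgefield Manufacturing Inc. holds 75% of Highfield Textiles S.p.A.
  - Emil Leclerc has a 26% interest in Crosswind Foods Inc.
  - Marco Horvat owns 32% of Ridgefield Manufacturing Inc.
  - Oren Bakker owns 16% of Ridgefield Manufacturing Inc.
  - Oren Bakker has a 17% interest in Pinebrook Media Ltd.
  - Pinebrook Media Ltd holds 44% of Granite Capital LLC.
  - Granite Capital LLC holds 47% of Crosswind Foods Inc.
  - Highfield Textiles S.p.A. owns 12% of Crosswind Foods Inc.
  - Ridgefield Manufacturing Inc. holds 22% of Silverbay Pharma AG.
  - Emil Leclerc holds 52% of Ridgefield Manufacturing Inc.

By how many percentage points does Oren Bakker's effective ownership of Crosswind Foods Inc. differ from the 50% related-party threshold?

12.71

By spousal attribution (R3), Oren Bakker is treated as also owning Emil Leclerc's interest in Pinebrook Media Ltd, giving 17% + 8% = 25%.
By spousal attribution (R3), Oren Bakker is treated as also owning Emil Leclerc's interest in Ridgefield Manufacturing Inc, giving 16% + 52% = 68%.
By spousal attribution (R3), Oren Bakker is treated as owning Emil Leclerc's 26% interest in Crosswind Foods Inc.
Chain via Pinebrook Media Ltd → Granite Capital LLC (R2): 25% × 44% × 47% = 5.17% of Crosswind Foods Inc.
Chain via Ridgefield Manufacturing Inc. → Highfield Textiles S.p.A. (R2): 68% × 75% × 12% = 6.12% of Crosswind Foods Inc.
Direct interest in Crosswind Foods Inc: 26%.
Aggregating (R1): 5.17% + 6.12% + 26% = 37.29%.
37.29% falls short of the 50% threshold by 12.71 percentage points.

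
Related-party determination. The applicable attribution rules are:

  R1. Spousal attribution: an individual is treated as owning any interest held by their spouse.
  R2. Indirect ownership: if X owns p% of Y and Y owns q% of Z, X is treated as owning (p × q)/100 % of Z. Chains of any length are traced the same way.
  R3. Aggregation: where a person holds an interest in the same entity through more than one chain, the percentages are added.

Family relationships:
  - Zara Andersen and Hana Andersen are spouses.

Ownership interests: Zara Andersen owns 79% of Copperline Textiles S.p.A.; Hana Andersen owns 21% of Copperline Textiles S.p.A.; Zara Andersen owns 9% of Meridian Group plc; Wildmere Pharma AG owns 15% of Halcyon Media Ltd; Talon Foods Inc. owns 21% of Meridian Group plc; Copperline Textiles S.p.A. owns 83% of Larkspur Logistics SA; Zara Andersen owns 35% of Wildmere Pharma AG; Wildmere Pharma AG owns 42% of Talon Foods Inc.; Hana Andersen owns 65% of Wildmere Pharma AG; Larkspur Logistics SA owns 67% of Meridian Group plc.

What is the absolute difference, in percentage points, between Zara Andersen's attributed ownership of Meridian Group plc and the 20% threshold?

53.43

By spousal attribution (R1), Zara Andersen is treated as also owning Hana Andersen's interest in Copperline Textiles S.p.A, giving 79% + 21% = 100%.
By spousal attribution (R1), Zara Andersen is treated as also owning Hana Andersen's interest in Wildmere Pharma AG, giving 35% + 65% = 100%.
Chain via Copperline Textiles S.p.A. → Larkspur Logistics SA (R2): 100% × 83% × 67% = 55.61% of Meridian Group plc.
Chain via Wildmere Pharma AG → Talon Foods Inc. (R2): 100% × 42% × 21% = 8.82% of Meridian Group plc.
Direct interest in Meridian Group plc: 9%.
Aggregating (R3): 55.61% + 8.82% + 9% = 73.43%.
73.43% exceeds the 20% threshold by 53.43 percentage points.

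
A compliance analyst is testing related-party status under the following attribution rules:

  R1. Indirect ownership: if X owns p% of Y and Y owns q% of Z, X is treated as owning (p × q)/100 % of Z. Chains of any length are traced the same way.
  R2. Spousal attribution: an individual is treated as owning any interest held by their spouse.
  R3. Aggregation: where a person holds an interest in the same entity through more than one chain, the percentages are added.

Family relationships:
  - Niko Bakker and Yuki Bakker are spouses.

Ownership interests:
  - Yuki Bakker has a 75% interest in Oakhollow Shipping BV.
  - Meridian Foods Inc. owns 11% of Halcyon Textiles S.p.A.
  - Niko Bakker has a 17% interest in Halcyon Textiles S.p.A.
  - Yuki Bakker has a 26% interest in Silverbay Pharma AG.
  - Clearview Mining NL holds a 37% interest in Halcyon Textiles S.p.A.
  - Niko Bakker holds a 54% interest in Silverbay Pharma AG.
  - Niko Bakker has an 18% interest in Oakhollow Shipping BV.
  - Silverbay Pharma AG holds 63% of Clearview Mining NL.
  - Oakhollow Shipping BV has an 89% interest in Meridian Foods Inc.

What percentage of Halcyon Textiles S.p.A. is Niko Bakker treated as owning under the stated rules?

By spousal attribution (R2), Niko Bakker is treated as also owning Yuki Bakker's interest in Oakhollow Shipping BV, giving 18% + 75% = 93%.
By spousal attribution (R2), Niko Bakker is treated as also owning Yuki Bakker's interest in Silverbay Pharma AG, giving 54% + 26% = 80%.
Chain via Oakhollow Shipping BV → Meridian Foods Inc. (R1): 93% × 89% × 11% = 9.1047% of Halcyon Textiles S.p.A.
Chain via Silverbay Pharma AG → Clearview Mining NL (R1): 80% × 63% × 37% = 18.648% of Halcyon Textiles S.p.A.
Direct interest in Halcyon Textiles S.p.A: 17%.
Aggregating (R3): 9.1047% + 18.648% + 17% = 44.7527%.

44.7527%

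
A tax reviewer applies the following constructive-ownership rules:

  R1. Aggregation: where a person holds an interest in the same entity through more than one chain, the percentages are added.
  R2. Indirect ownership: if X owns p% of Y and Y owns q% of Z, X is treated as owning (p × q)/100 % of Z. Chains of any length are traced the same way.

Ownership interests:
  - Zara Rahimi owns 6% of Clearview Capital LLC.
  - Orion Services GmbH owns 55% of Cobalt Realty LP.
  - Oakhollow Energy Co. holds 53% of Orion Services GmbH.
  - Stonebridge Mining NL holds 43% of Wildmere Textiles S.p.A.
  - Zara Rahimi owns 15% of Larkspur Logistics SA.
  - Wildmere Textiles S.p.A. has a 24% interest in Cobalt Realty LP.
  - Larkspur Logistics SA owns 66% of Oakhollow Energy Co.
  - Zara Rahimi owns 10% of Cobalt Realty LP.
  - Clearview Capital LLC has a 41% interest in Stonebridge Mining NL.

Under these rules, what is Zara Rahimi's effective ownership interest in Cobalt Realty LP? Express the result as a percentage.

13.139722%

Chain via Larkspur Logistics SA → Oakhollow Energy Co. → Orion Services GmbH (R2): 15% × 66% × 53% × 55% = 2.88585% of Cobalt Realty LP.
Chain via Clearview Capital LLC → Stonebridge Mining NL → Wildmere Textiles S.p.A. (R2): 6% × 41% × 43% × 24% = 0.253872% of Cobalt Realty LP.
Direct interest in Cobalt Realty LP: 10%.
Aggregating (R1): 2.88585% + 0.253872% + 10% = 13.139722%.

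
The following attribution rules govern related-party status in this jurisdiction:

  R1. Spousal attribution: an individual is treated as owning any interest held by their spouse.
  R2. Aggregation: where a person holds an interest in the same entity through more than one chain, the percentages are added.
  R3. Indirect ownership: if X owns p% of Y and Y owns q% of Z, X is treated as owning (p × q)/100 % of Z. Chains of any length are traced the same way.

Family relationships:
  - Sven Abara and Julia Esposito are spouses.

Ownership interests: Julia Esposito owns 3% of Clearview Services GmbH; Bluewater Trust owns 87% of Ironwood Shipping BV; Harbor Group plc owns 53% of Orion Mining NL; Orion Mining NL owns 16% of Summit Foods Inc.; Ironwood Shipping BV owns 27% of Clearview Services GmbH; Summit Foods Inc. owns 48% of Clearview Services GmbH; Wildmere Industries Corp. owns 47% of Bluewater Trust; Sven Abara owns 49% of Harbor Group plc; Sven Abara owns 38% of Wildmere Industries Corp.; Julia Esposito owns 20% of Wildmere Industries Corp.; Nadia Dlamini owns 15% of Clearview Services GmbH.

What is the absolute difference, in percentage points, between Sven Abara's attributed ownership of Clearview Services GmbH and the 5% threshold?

By spousal attribution (R1), Sven Abara is treated as also owning Julia Esposito's interest in Wildmere Industries Corp, giving 38% + 20% = 58%.
By spousal attribution (R1), Sven Abara is treated as owning Julia Esposito's 3% interest in Clearview Services GmbH.
Chain via Wildmere Industries Corp. → Bluewater Trust → Ironwood Shipping BV (R3): 58% × 47% × 87% × 27% = 6.403374% of Clearview Services GmbH.
Chain via Harbor Group plc → Orion Mining NL → Summit Foods Inc. (R3): 49% × 53% × 16% × 48% = 1.994496% of Clearview Services GmbH.
Direct interest in Clearview Services GmbH: 3%.
Aggregating (R2): 6.403374% + 1.994496% + 3% = 11.39787%.
11.39787% exceeds the 5% threshold by 6.39787 percentage points.

6.39787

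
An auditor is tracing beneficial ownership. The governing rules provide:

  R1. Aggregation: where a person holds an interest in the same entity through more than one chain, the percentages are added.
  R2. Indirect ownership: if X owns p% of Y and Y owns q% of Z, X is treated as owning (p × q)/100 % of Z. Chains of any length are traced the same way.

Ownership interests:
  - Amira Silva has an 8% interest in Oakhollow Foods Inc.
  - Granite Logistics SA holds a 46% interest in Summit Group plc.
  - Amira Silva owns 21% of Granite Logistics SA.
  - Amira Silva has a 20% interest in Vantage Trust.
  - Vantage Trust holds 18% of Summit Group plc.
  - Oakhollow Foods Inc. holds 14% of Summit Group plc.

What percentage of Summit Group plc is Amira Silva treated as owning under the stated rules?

Chain via Vantage Trust (R2): 20% × 18% = 3.6% of Summit Group plc.
Chain via Granite Logistics SA (R2): 21% × 46% = 9.66% of Summit Group plc.
Chain via Oakhollow Foods Inc. (R2): 8% × 14% = 1.12% of Summit Group plc.
Aggregating (R1): 3.6% + 9.66% + 1.12% = 14.38%.

14.38%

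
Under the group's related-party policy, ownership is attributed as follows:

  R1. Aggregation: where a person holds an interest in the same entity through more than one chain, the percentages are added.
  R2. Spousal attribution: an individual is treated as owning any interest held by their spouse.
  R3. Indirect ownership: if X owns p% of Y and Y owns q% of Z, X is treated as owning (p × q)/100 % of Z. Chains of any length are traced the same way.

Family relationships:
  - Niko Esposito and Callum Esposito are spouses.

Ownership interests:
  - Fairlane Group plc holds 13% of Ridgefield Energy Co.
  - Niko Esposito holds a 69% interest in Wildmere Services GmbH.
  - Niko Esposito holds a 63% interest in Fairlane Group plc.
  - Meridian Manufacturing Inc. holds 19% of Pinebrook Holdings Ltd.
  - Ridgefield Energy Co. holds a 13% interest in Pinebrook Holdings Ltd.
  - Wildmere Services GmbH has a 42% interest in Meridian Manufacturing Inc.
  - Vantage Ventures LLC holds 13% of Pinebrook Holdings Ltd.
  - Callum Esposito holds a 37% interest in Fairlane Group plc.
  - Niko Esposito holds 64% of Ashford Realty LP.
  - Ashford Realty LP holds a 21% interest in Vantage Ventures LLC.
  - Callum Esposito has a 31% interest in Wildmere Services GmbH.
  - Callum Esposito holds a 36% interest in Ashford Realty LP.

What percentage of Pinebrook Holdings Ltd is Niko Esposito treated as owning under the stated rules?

12.4%

By spousal attribution (R2), Niko Esposito is treated as also owning Callum Esposito's interest in Ashford Realty LP, giving 64% + 36% = 100%.
By spousal attribution (R2), Niko Esposito is treated as also owning Callum Esposito's interest in Wildmere Services GmbH, giving 69% + 31% = 100%.
By spousal attribution (R2), Niko Esposito is treated as also owning Callum Esposito's interest in Fairlane Group plc, giving 63% + 37% = 100%.
Chain via Ashford Realty LP → Vantage Ventures LLC (R3): 100% × 21% × 13% = 2.73% of Pinebrook Holdings Ltd.
Chain via Wildmere Services GmbH → Meridian Manufacturing Inc. (R3): 100% × 42% × 19% = 7.98% of Pinebrook Holdings Ltd.
Chain via Fairlane Group plc → Ridgefield Energy Co. (R3): 100% × 13% × 13% = 1.69% of Pinebrook Holdings Ltd.
Aggregating (R1): 2.73% + 7.98% + 1.69% = 12.4%.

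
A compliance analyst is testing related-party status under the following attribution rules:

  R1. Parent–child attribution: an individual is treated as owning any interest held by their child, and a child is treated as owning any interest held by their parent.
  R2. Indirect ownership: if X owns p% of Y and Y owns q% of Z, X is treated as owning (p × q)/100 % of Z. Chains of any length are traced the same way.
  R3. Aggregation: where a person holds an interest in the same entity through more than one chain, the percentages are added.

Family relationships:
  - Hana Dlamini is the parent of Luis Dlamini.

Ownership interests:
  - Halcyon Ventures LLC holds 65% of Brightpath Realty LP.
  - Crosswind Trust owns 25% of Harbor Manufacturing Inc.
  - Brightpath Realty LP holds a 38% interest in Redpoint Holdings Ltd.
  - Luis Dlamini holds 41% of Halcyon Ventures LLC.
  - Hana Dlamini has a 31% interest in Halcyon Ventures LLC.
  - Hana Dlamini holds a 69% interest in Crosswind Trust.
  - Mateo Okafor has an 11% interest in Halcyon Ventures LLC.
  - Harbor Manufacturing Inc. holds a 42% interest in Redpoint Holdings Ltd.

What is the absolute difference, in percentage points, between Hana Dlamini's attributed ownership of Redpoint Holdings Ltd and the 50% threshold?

24.971

By parent–child attribution (R1), Hana Dlamini is treated as also owning Luis Dlamini's interest in Halcyon Ventures LLC, giving 31% + 41% = 72%.
Chain via Halcyon Ventures LLC → Brightpath Realty LP (R2): 72% × 65% × 38% = 17.784% of Redpoint Holdings Ltd.
Chain via Crosswind Trust → Harbor Manufacturing Inc. (R2): 69% × 25% × 42% = 7.245% of Redpoint Holdings Ltd.
Aggregating (R3): 17.784% + 7.245% = 25.029%.
25.029% falls short of the 50% threshold by 24.971 percentage points.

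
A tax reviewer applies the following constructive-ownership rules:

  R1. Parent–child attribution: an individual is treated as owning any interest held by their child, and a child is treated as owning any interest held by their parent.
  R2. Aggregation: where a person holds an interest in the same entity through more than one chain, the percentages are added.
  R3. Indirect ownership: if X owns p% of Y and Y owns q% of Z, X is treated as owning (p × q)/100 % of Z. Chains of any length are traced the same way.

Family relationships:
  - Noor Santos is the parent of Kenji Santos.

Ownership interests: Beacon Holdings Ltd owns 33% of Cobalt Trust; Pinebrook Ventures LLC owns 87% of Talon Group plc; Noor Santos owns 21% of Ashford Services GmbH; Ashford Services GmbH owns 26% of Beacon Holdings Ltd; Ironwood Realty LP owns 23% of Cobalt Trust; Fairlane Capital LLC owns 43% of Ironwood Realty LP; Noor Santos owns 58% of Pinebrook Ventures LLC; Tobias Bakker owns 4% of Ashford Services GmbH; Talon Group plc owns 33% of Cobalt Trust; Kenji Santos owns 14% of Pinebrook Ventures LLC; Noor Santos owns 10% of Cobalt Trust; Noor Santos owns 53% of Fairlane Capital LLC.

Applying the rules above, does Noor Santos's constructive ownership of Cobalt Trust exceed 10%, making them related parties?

Yes

By parent–child attribution (R1), Noor Santos is treated as also owning Kenji Santos's interest in Pinebrook Ventures LLC, giving 58% + 14% = 72%.
Chain via Pinebrook Ventures LLC → Talon Group plc (R3): 72% × 87% × 33% = 20.6712% of Cobalt Trust.
Chain via Ashford Services GmbH → Beacon Holdings Ltd (R3): 21% × 26% × 33% = 1.8018% of Cobalt Trust.
Chain via Fairlane Capital LLC → Ironwood Realty LP (R3): 53% × 43% × 23% = 5.2417% of Cobalt Trust.
Direct interest in Cobalt Trust: 10%.
Aggregating (R2): 20.6712% + 1.8018% + 5.2417% + 10% = 37.7147%.
37.7147% exceeds the 10% threshold, so Noor is a related party to Cobalt Trust.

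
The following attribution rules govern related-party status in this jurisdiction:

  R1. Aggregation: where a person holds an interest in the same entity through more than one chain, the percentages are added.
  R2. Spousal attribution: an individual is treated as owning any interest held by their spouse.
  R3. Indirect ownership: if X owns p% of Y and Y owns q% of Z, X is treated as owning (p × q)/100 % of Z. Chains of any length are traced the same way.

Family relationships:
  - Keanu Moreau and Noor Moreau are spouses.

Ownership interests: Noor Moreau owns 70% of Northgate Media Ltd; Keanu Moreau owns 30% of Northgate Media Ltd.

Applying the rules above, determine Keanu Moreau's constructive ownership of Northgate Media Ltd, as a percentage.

100%

By spousal attribution (R2), Keanu Moreau is treated as also owning Noor Moreau's interest in Northgate Media Ltd, giving 30% + 70% = 100%.
Direct interest in Northgate Media Ltd: 100%.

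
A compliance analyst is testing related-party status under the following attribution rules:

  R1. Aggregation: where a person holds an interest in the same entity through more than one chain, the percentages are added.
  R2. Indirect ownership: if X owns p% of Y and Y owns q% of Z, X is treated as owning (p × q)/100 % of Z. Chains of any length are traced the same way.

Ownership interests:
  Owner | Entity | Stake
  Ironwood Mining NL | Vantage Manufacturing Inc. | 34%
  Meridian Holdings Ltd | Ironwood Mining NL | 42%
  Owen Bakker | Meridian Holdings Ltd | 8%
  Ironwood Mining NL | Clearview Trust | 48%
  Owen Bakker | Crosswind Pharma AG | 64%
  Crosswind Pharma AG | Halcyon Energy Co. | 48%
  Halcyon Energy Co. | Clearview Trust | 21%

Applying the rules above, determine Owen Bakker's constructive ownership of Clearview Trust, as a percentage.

Chain via Crosswind Pharma AG → Halcyon Energy Co. (R2): 64% × 48% × 21% = 6.4512% of Clearview Trust.
Chain via Meridian Holdings Ltd → Ironwood Mining NL (R2): 8% × 42% × 48% = 1.6128% of Clearview Trust.
Aggregating (R1): 6.4512% + 1.6128% = 8.064%.

8.064%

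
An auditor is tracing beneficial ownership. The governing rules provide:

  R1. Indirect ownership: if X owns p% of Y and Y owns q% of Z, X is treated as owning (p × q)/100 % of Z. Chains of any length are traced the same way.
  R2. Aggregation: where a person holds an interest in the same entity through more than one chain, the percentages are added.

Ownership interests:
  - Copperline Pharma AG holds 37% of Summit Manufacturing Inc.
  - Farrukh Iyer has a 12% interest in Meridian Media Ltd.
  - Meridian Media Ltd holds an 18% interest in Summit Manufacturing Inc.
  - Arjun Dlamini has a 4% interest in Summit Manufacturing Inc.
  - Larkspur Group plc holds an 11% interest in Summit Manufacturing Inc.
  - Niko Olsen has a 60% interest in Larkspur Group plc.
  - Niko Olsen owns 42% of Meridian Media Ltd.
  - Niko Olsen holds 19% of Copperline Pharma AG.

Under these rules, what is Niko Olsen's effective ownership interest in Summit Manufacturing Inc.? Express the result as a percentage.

21.19%

Chain via Larkspur Group plc (R1): 60% × 11% = 6.6% of Summit Manufacturing Inc.
Chain via Meridian Media Ltd (R1): 42% × 18% = 7.56% of Summit Manufacturing Inc.
Chain via Copperline Pharma AG (R1): 19% × 37% = 7.03% of Summit Manufacturing Inc.
Aggregating (R2): 6.6% + 7.56% + 7.03% = 21.19%.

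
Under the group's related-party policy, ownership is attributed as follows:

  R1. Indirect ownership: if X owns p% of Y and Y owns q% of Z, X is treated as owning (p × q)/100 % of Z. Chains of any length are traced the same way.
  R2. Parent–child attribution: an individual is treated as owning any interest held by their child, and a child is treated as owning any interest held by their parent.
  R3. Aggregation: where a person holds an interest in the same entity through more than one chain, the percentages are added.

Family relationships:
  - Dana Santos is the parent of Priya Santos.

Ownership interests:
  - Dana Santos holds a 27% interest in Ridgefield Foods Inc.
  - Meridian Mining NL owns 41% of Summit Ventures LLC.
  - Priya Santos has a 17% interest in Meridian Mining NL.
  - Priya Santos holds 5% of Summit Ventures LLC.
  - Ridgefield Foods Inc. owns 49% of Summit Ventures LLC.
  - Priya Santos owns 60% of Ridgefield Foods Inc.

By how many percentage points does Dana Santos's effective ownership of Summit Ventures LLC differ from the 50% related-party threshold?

By parent–child attribution (R2), Dana Santos is treated as also owning Priya Santos's interest in Ridgefield Foods Inc, giving 27% + 60% = 87%.
By parent–child attribution (R2), Dana Santos is treated as owning Priya Santos's 17% interest in Meridian Mining NL.
By parent–child attribution (R2), Dana Santos is treated as owning Priya Santos's 5% interest in Summit Ventures LLC.
Chain via Ridgefield Foods Inc. (R1): 87% × 49% = 42.63% of Summit Ventures LLC.
Chain via Meridian Mining NL (R1): 17% × 41% = 6.97% of Summit Ventures LLC.
Direct interest in Summit Ventures LLC: 5%.
Aggregating (R3): 42.63% + 6.97% + 5% = 54.6%.
54.6% exceeds the 50% threshold by 4.6 percentage points.

4.6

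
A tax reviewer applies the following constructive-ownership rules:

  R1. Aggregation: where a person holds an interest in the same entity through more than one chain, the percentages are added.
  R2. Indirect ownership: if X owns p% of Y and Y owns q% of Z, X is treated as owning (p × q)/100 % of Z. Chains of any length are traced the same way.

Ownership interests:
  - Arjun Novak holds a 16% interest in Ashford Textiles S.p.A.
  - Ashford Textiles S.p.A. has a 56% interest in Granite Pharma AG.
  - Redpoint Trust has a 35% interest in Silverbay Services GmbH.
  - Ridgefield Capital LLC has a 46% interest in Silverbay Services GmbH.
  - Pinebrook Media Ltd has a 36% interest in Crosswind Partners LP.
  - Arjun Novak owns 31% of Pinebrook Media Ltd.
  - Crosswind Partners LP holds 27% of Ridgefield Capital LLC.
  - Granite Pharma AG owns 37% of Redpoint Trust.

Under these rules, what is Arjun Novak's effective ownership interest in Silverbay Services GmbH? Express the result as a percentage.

2.546392%

Chain via Pinebrook Media Ltd → Crosswind Partners LP → Ridgefield Capital LLC (R2): 31% × 36% × 27% × 46% = 1.386072% of Silverbay Services GmbH.
Chain via Ashford Textiles S.p.A. → Granite Pharma AG → Redpoint Trust (R2): 16% × 56% × 37% × 35% = 1.16032% of Silverbay Services GmbH.
Aggregating (R1): 1.386072% + 1.16032% = 2.546392%.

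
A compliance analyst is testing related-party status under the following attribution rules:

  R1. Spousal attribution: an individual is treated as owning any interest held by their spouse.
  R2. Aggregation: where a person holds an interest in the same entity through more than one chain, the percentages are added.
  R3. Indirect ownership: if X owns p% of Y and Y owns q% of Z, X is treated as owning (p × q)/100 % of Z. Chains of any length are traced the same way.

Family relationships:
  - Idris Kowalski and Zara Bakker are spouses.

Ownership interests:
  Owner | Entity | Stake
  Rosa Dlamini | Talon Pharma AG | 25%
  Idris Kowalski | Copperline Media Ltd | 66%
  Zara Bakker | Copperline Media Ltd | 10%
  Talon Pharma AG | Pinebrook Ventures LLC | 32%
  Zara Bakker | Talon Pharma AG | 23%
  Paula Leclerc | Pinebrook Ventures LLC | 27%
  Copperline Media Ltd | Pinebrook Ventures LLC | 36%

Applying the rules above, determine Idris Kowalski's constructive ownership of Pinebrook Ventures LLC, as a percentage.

By spousal attribution (R1), Idris Kowalski is treated as also owning Zara Bakker's interest in Copperline Media Ltd, giving 66% + 10% = 76%.
By spousal attribution (R1), Idris Kowalski is treated as owning Zara Bakker's 23% interest in Talon Pharma AG.
Chain via Copperline Media Ltd (R3): 76% × 36% = 27.36% of Pinebrook Ventures LLC.
Chain via Talon Pharma AG (R3): 23% × 32% = 7.36% of Pinebrook Ventures LLC.
Aggregating (R2): 27.36% + 7.36% = 34.72%.

34.72%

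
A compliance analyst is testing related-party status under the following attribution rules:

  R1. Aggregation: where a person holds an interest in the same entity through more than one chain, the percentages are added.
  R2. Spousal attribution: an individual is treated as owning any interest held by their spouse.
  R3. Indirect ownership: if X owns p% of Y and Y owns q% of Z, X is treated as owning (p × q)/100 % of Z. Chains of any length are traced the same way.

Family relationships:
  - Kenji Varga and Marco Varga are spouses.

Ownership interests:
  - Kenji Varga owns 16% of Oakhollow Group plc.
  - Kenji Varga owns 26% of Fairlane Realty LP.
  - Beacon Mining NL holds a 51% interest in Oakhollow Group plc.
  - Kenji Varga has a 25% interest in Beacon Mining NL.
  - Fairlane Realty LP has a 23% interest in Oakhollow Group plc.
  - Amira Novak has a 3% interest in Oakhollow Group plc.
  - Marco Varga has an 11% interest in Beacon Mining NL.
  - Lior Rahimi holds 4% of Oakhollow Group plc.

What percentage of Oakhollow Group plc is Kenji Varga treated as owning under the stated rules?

40.34%

By spousal attribution (R2), Kenji Varga is treated as also owning Marco Varga's interest in Beacon Mining NL, giving 25% + 11% = 36%.
Chain via Beacon Mining NL (R3): 36% × 51% = 18.36% of Oakhollow Group plc.
Chain via Fairlane Realty LP (R3): 26% × 23% = 5.98% of Oakhollow Group plc.
Direct interest in Oakhollow Group plc: 16%.
Aggregating (R1): 18.36% + 5.98% + 16% = 40.34%.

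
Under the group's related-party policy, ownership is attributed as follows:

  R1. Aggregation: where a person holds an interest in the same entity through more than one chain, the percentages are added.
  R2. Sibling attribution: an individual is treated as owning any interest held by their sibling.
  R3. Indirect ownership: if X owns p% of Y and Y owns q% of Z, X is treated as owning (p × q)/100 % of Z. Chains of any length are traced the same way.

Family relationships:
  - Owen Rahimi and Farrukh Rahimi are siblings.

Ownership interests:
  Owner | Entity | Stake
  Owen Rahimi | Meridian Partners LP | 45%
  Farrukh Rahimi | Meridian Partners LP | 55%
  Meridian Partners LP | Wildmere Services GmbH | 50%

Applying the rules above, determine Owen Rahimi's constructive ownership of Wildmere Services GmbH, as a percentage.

50%

By sibling attribution (R2), Owen Rahimi is treated as also owning Farrukh Rahimi's interest in Meridian Partners LP, giving 45% + 55% = 100%.
Chain via Meridian Partners LP (R3): 100% × 50% = 50% of Wildmere Services GmbH.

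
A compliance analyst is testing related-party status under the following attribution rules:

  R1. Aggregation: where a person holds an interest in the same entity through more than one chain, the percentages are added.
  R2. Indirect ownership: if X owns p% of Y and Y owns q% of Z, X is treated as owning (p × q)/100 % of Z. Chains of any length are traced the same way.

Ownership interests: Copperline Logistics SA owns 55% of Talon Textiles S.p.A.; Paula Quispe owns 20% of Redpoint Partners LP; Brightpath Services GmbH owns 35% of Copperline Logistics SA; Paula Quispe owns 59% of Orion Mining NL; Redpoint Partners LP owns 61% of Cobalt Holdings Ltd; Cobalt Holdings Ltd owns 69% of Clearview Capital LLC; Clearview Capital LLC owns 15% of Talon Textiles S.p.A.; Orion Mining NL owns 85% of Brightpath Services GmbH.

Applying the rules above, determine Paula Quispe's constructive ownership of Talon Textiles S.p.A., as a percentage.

Chain via Orion Mining NL → Brightpath Services GmbH → Copperline Logistics SA (R2): 59% × 85% × 35% × 55% = 9.653875% of Talon Textiles S.p.A.
Chain via Redpoint Partners LP → Cobalt Holdings Ltd → Clearview Capital LLC (R2): 20% × 61% × 69% × 15% = 1.2627% of Talon Textiles S.p.A.
Aggregating (R1): 9.653875% + 1.2627% = 10.916575%.

10.916575%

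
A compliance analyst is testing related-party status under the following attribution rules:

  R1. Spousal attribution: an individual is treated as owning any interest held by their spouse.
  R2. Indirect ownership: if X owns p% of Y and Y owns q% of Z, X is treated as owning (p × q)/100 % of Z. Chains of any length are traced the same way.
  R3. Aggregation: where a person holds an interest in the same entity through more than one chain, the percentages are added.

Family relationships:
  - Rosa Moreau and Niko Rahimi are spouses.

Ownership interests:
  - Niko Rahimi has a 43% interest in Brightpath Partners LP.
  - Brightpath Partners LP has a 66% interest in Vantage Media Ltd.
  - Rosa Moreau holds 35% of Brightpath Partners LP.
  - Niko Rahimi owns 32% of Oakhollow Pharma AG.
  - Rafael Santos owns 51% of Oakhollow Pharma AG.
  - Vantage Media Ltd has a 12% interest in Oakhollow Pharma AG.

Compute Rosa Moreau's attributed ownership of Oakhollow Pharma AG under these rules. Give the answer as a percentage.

38.1776%

By spousal attribution (R1), Rosa Moreau is treated as also owning Niko Rahimi's interest in Brightpath Partners LP, giving 35% + 43% = 78%.
By spousal attribution (R1), Rosa Moreau is treated as owning Niko Rahimi's 32% interest in Oakhollow Pharma AG.
Chain via Brightpath Partners LP → Vantage Media Ltd (R2): 78% × 66% × 12% = 6.1776% of Oakhollow Pharma AG.
Direct interest in Oakhollow Pharma AG: 32%.
Aggregating (R3): 6.1776% + 32% = 38.1776%.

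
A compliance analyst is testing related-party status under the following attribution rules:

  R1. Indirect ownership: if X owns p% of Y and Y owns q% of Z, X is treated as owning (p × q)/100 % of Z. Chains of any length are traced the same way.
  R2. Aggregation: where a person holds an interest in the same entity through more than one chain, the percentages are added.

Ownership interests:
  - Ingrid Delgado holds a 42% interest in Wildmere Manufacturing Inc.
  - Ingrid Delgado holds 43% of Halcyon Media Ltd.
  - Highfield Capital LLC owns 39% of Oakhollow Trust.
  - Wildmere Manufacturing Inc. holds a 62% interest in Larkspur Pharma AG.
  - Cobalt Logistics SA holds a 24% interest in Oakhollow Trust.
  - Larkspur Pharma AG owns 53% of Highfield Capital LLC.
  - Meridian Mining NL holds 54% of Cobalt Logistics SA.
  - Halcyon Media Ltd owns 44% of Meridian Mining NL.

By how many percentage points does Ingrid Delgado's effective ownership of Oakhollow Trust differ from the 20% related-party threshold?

Chain via Halcyon Media Ltd → Meridian Mining NL → Cobalt Logistics SA (R1): 43% × 44% × 54% × 24% = 2.452032% of Oakhollow Trust.
Chain via Wildmere Manufacturing Inc. → Larkspur Pharma AG → Highfield Capital LLC (R1): 42% × 62% × 53% × 39% = 5.382468% of Oakhollow Trust.
Aggregating (R2): 2.452032% + 5.382468% = 7.8345%.
7.8345% falls short of the 20% threshold by 12.1655 percentage points.

12.1655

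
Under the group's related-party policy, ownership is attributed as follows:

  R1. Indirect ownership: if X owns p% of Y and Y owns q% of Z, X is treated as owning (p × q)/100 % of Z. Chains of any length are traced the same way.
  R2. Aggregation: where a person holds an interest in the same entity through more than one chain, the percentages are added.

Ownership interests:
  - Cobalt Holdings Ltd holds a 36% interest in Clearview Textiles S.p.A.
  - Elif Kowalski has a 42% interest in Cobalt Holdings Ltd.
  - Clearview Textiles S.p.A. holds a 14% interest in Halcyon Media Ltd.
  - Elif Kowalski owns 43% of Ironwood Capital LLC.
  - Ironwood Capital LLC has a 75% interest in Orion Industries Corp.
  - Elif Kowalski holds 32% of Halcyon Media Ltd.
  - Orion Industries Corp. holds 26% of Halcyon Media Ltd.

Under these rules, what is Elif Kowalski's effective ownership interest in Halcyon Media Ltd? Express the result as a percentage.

42.5018%

Chain via Cobalt Holdings Ltd → Clearview Textiles S.p.A. (R1): 42% × 36% × 14% = 2.1168% of Halcyon Media Ltd.
Chain via Ironwood Capital LLC → Orion Industries Corp. (R1): 43% × 75% × 26% = 8.385% of Halcyon Media Ltd.
Direct interest in Halcyon Media Ltd: 32%.
Aggregating (R2): 2.1168% + 8.385% + 32% = 42.5018%.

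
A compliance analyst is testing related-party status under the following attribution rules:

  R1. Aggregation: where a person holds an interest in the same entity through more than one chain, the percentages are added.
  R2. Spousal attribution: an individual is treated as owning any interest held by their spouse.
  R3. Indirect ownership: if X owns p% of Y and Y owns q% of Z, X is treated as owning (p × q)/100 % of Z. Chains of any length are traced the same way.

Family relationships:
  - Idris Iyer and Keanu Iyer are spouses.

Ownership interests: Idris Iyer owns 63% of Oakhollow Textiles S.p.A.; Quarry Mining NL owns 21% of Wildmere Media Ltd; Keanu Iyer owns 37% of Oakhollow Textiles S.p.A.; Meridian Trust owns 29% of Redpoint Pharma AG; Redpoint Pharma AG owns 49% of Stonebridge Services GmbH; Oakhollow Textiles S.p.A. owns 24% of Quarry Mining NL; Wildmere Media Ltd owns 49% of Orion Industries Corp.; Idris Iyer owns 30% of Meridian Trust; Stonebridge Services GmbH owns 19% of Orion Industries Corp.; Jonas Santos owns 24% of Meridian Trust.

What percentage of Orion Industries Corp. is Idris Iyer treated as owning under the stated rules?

By spousal attribution (R2), Idris Iyer is treated as also owning Keanu Iyer's interest in Oakhollow Textiles S.p.A, giving 63% + 37% = 100%.
Chain via Oakhollow Textiles S.p.A. → Quarry Mining NL → Wildmere Media Ltd (R3): 100% × 24% × 21% × 49% = 2.4696% of Orion Industries Corp.
Chain via Meridian Trust → Redpoint Pharma AG → Stonebridge Services GmbH (R3): 30% × 29% × 49% × 19% = 0.80997% of Orion Industries Corp.
Aggregating (R1): 2.4696% + 0.80997% = 3.27957%.

3.27957%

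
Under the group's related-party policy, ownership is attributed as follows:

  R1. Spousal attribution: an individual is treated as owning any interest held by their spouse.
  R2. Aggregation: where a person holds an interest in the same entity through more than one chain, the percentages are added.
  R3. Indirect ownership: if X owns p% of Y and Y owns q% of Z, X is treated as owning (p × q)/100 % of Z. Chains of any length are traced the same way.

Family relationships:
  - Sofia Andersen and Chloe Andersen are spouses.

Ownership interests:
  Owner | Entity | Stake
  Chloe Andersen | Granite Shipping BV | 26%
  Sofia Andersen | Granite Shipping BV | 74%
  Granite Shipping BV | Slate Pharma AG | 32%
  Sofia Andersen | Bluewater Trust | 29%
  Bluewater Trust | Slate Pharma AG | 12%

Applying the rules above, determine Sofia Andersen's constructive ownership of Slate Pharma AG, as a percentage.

35.48%

By spousal attribution (R1), Sofia Andersen is treated as also owning Chloe Andersen's interest in Granite Shipping BV, giving 74% + 26% = 100%.
Chain via Granite Shipping BV (R3): 100% × 32% = 32% of Slate Pharma AG.
Chain via Bluewater Trust (R3): 29% × 12% = 3.48% of Slate Pharma AG.
Aggregating (R2): 32% + 3.48% = 35.48%.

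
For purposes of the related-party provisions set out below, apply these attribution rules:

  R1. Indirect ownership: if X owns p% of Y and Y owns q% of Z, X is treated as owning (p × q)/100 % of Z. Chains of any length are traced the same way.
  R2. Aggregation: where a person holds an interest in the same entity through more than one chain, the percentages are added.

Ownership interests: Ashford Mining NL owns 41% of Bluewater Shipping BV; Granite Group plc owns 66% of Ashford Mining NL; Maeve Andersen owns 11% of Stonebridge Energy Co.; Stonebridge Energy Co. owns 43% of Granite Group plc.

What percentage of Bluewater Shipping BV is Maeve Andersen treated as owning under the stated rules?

1.279938%

Chain via Stonebridge Energy Co. → Granite Group plc → Ashford Mining NL (R1): 11% × 43% × 66% × 41% = 1.279938% of Bluewater Shipping BV.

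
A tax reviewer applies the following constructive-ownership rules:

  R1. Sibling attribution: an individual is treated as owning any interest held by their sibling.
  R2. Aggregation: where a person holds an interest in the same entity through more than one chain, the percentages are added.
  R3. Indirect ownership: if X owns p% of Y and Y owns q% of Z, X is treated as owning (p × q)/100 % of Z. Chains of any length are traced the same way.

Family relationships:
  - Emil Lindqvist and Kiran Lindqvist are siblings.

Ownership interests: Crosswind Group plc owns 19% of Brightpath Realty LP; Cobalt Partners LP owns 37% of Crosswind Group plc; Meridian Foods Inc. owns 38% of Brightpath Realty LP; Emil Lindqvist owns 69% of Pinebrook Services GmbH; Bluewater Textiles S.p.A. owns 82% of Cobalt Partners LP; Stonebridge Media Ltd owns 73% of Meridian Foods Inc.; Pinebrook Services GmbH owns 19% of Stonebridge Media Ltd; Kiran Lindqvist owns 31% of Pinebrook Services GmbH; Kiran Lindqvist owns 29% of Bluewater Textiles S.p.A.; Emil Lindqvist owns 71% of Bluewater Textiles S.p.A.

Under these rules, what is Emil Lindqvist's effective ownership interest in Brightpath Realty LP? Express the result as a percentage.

11.0352%

By sibling attribution (R1), Emil Lindqvist is treated as also owning Kiran Lindqvist's interest in Pinebrook Services GmbH, giving 69% + 31% = 100%.
By sibling attribution (R1), Emil Lindqvist is treated as also owning Kiran Lindqvist's interest in Bluewater Textiles S.p.A, giving 71% + 29% = 100%.
Chain via Pinebrook Services GmbH → Stonebridge Media Ltd → Meridian Foods Inc. (R3): 100% × 19% × 73% × 38% = 5.2706% of Brightpath Realty LP.
Chain via Bluewater Textiles S.p.A. → Cobalt Partners LP → Crosswind Group plc (R3): 100% × 82% × 37% × 19% = 5.7646% of Brightpath Realty LP.
Aggregating (R2): 5.2706% + 5.7646% = 11.0352%.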